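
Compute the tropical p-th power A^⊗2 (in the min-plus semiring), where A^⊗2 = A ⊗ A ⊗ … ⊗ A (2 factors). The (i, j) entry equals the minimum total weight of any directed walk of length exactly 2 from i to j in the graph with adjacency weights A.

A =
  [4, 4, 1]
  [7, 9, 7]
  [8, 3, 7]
A^⊗2 =
  [8, 4, 5]
  [11, 10, 8]
  [10, 10, 9]

Each entry (A^⊗2)_ij equals the minimum over all length-2 walks i = v_0 → v_1 → … → v_2 = j of Σ_t A[v_t][v_{t+1}]. For example, for (i, j) = (0, 2) we minimise over 3 possible intermediate vertex sequences; the minimum is 5, attained along the walk 0 → 0 → 2.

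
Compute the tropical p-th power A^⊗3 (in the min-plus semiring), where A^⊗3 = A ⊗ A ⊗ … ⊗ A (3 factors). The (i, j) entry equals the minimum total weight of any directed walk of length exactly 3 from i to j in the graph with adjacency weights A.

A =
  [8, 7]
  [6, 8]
A^⊗3 =
  [21, 20]
  [19, 21]

Each entry (A^⊗3)_ij equals the minimum over all length-3 walks i = v_0 → v_1 → … → v_3 = j of Σ_t A[v_t][v_{t+1}]. For example, for (i, j) = (0, 1) we minimise over 4 possible intermediate vertex sequences; the minimum is 20, attained along the walk 0 → 1 → 0 → 1.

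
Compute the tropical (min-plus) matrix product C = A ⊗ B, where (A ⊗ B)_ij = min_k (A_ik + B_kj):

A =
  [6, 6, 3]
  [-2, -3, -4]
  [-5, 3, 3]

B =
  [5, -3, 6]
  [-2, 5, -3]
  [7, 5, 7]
A ⊗ B =
  [4, 3, 3]
  [-5, -5, -6]
  [0, -8, 0]

Apply the min-plus product entry-by-entry:
  C[0][0] = min over k of (A[0][0] + B[0][0] = 6 + 5 = 11, A[0][1] + B[1][0] = 6 + -2 = 4, A[0][2] + B[2][0] = 3 + 7 = 10) = 4 (attained at k = 1)
  C[0][1] = min over k of (A[0][0] + B[0][1] = 6 + -3 = 3, A[0][1] + B[1][1] = 6 + 5 = 11, A[0][2] + B[2][1] = 3 + 5 = 8) = 3 (attained at k = 0)
  C[0][2] = min over k of (A[0][0] + B[0][2] = 6 + 6 = 12, A[0][1] + B[1][2] = 6 + -3 = 3, A[0][2] + B[2][2] = 3 + 7 = 10) = 3 (attained at k = 1)
  C[1][0] = min over k of (A[1][0] + B[0][0] = -2 + 5 = 3, A[1][1] + B[1][0] = -3 + -2 = -5, A[1][2] + B[2][0] = -4 + 7 = 3) = -5 (attained at k = 1)
  C[1][1] = min over k of (A[1][0] + B[0][1] = -2 + -3 = -5, A[1][1] + B[1][1] = -3 + 5 = 2, A[1][2] + B[2][1] = -4 + 5 = 1) = -5 (attained at k = 0)
  C[1][2] = min over k of (A[1][0] + B[0][2] = -2 + 6 = 4, A[1][1] + B[1][2] = -3 + -3 = -6, A[1][2] + B[2][2] = -4 + 7 = 3) = -6 (attained at k = 1)
  C[2][0] = min over k of (A[2][0] + B[0][0] = -5 + 5 = 0, A[2][1] + B[1][0] = 3 + -2 = 1, A[2][2] + B[2][0] = 3 + 7 = 10) = 0 (attained at k = 0)
  C[2][1] = min over k of (A[2][0] + B[0][1] = -5 + -3 = -8, A[2][1] + B[1][1] = 3 + 5 = 8, A[2][2] + B[2][1] = 3 + 5 = 8) = -8 (attained at k = 0)
  C[2][2] = min over k of (A[2][0] + B[0][2] = -5 + 6 = 1, A[2][1] + B[1][2] = 3 + -3 = 0, A[2][2] + B[2][2] = 3 + 7 = 10) = 0 (attained at k = 1)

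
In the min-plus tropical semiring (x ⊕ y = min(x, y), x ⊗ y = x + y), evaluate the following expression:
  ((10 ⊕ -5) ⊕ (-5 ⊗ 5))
((10 ⊕ -5) ⊕ (-5 ⊗ 5)) = -5

Expand innermost to outermost. Recall ⊕ takes the minimum of its arguments and ⊗ takes their sum. Working out the expression ((10 ⊕ -5) ⊕ (-5 ⊗ 5)) gives -5.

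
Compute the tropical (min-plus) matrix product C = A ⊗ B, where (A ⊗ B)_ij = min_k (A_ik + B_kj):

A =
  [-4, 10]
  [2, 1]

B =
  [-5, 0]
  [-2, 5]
A ⊗ B =
  [-9, -4]
  [-3, 2]

Apply the min-plus product entry-by-entry:
  C[0][0] = min over k of (A[0][0] + B[0][0] = -4 + -5 = -9, A[0][1] + B[1][0] = 10 + -2 = 8) = -9 (attained at k = 0)
  C[0][1] = min over k of (A[0][0] + B[0][1] = -4 + 0 = -4, A[0][1] + B[1][1] = 10 + 5 = 15) = -4 (attained at k = 0)
  C[1][0] = min over k of (A[1][0] + B[0][0] = 2 + -5 = -3, A[1][1] + B[1][0] = 1 + -2 = -1) = -3 (attained at k = 0)
  C[1][1] = min over k of (A[1][0] + B[0][1] = 2 + 0 = 2, A[1][1] + B[1][1] = 1 + 5 = 6) = 2 (attained at k = 0)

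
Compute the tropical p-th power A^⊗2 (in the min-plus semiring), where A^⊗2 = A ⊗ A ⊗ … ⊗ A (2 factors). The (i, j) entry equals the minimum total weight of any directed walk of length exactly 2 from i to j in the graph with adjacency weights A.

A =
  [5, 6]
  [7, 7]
A^⊗2 =
  [10, 11]
  [12, 13]

Each entry (A^⊗2)_ij equals the minimum over all length-2 walks i = v_0 → v_1 → … → v_2 = j of Σ_t A[v_t][v_{t+1}]. For example, for (i, j) = (0, 1) we minimise over 2 possible intermediate vertex sequences; the minimum is 11, attained along the walk 0 → 0 → 1.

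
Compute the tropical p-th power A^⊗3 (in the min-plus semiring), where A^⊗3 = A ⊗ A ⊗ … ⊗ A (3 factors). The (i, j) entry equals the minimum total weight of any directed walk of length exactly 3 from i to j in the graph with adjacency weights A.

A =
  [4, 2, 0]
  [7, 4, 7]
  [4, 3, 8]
A^⊗3 =
  [8, 6, 4]
  [11, 10, 11]
  [8, 7, 8]

Each entry (A^⊗3)_ij equals the minimum over all length-3 walks i = v_0 → v_1 → … → v_3 = j of Σ_t A[v_t][v_{t+1}]. For example, for (i, j) = (0, 2) we minimise over 9 possible intermediate vertex sequences; the minimum is 4, attained along the walk 0 → 2 → 0 → 2.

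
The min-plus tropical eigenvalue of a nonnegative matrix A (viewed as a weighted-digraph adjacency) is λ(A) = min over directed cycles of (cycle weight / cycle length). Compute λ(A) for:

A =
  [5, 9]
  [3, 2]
λ(A) = 2

Enumerate directed cycles and compute their means (weight / length). Sample:
  cycle 0 → 0: weight = 5, length = 1, mean = 5/1 ≈ 5.000
  cycle 1 → 1: weight = 2, length = 1, mean = 2/1 ≈ 2.000
  cycle 0 → 1 → 0: weight = 12, length = 2, mean = 12/2 ≈ 6.000
  cycle 1 → 0 → 1: weight = 12, length = 2, mean = 12/2 ≈ 6.000
Minimum mean = 2.000, attained e.g. along the cycle 1 → 1 with weight 2 and length 1. So λ(A) = 2/1 = 2.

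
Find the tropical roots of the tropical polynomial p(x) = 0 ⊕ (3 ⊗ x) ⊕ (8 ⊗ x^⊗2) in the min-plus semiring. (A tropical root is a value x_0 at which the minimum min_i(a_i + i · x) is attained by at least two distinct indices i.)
Roots: {-5, -3}

Each tropical root is a break point of the lower envelope of the lines y = a_i + i · x (there are 3 lines, with slopes 0, 1, ..., 2). Only the lines that attain the minimum somewhere contribute to roots; other lines are dominated. Here the surviving (envelope) indices are i = 2, i = 1, i = 0.
Intersections between consecutive envelope lines give the roots: for adjacent envelope indices i < j the intersection is x = (a_i − a_j) / (j − i). Reading off the sorted break points: {-5, -3}.
Verification: at each break x_0, at least two indices attain the minimum of min_i(a_i + i · x_0).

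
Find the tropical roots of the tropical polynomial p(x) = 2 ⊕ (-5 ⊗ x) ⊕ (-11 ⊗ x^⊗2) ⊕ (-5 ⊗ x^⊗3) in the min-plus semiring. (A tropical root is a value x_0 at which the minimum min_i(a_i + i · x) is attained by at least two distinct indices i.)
Roots: {-6, 6, 7}

Each tropical root is a break point of the lower envelope of the lines y = a_i + i · x (there are 4 lines, with slopes 0, 1, ..., 3). Only the lines that attain the minimum somewhere contribute to roots; other lines are dominated. Here the surviving (envelope) indices are i = 3, i = 2, i = 1, i = 0.
Intersections between consecutive envelope lines give the roots: for adjacent envelope indices i < j the intersection is x = (a_i − a_j) / (j − i). Reading off the sorted break points: {-6, 6, 7}.
Verification: at each break x_0, at least two indices attain the minimum of min_i(a_i + i · x_0).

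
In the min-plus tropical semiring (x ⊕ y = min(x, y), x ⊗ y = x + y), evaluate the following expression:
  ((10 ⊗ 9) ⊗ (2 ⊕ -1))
((10 ⊗ 9) ⊗ (2 ⊕ -1)) = 18

Expand innermost to outermost. Recall ⊕ takes the minimum of its arguments and ⊗ takes their sum. Working out the expression ((10 ⊗ 9) ⊗ (2 ⊕ -1)) gives 18.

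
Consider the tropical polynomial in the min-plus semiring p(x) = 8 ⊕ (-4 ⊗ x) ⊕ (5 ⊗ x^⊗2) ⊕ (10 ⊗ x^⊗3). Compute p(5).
p(5) = 1

A tropical monomial a ⊗ x^⊗i evaluates to a + i · x. Evaluating each term at x = 5:
  Term 0 contributes 8 + 0 · 5 = 8
  Term 1 contributes -4 + 1 · 5 = 1
  Term 2 contributes 5 + 2 · 5 = 15
  Term 3 contributes 10 + 3 · 5 = 25
p(5) = ⊕ of these = min[8, 1, 15, 25] = 1.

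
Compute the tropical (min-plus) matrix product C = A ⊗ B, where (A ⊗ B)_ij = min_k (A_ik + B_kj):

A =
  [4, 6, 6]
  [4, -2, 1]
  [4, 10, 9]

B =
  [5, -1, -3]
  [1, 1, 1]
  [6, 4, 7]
A ⊗ B =
  [7, 3, 1]
  [-1, -1, -1]
  [9, 3, 1]

Apply the min-plus product entry-by-entry:
  C[0][0] = min over k of (A[0][0] + B[0][0] = 4 + 5 = 9, A[0][1] + B[1][0] = 6 + 1 = 7, A[0][2] + B[2][0] = 6 + 6 = 12) = 7 (attained at k = 1)
  C[0][1] = min over k of (A[0][0] + B[0][1] = 4 + -1 = 3, A[0][1] + B[1][1] = 6 + 1 = 7, A[0][2] + B[2][1] = 6 + 4 = 10) = 3 (attained at k = 0)
  C[0][2] = min over k of (A[0][0] + B[0][2] = 4 + -3 = 1, A[0][1] + B[1][2] = 6 + 1 = 7, A[0][2] + B[2][2] = 6 + 7 = 13) = 1 (attained at k = 0)
  C[1][0] = min over k of (A[1][0] + B[0][0] = 4 + 5 = 9, A[1][1] + B[1][0] = -2 + 1 = -1, A[1][2] + B[2][0] = 1 + 6 = 7) = -1 (attained at k = 1)
  C[1][1] = min over k of (A[1][0] + B[0][1] = 4 + -1 = 3, A[1][1] + B[1][1] = -2 + 1 = -1, A[1][2] + B[2][1] = 1 + 4 = 5) = -1 (attained at k = 1)
  C[1][2] = min over k of (A[1][0] + B[0][2] = 4 + -3 = 1, A[1][1] + B[1][2] = -2 + 1 = -1, A[1][2] + B[2][2] = 1 + 7 = 8) = -1 (attained at k = 1)
  C[2][0] = min over k of (A[2][0] + B[0][0] = 4 + 5 = 9, A[2][1] + B[1][0] = 10 + 1 = 11, A[2][2] + B[2][0] = 9 + 6 = 15) = 9 (attained at k = 0)
  C[2][1] = min over k of (A[2][0] + B[0][1] = 4 + -1 = 3, A[2][1] + B[1][1] = 10 + 1 = 11, A[2][2] + B[2][1] = 9 + 4 = 13) = 3 (attained at k = 0)
  C[2][2] = min over k of (A[2][0] + B[0][2] = 4 + -3 = 1, A[2][1] + B[1][2] = 10 + 1 = 11, A[2][2] + B[2][2] = 9 + 7 = 16) = 1 (attained at k = 0)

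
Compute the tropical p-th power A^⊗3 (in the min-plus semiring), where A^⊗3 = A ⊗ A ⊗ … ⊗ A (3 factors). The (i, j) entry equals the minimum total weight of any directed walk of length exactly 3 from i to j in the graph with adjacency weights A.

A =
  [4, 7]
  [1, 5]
A^⊗3 =
  [12, 15]
  [9, 12]

Each entry (A^⊗3)_ij equals the minimum over all length-3 walks i = v_0 → v_1 → … → v_3 = j of Σ_t A[v_t][v_{t+1}]. For example, for (i, j) = (0, 1) we minimise over 4 possible intermediate vertex sequences; the minimum is 15, attained along the walk 0 → 0 → 0 → 1.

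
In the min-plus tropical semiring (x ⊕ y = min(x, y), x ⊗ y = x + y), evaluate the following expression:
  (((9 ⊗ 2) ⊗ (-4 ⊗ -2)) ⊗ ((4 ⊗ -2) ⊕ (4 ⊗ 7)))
(((9 ⊗ 2) ⊗ (-4 ⊗ -2)) ⊗ ((4 ⊗ -2) ⊕ (4 ⊗ 7))) = 7

Expand innermost to outermost. Recall ⊕ takes the minimum of its arguments and ⊗ takes their sum. Working out the expression (((9 ⊗ 2) ⊗ (-4 ⊗ -2)) ⊗ ((4 ⊗ -2) ⊕ (4 ⊗ 7))) gives 7.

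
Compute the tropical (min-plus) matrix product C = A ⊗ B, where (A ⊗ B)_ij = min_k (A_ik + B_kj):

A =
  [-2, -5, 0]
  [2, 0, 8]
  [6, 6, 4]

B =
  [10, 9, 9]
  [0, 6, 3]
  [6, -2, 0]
A ⊗ B =
  [-5, -2, -2]
  [0, 6, 3]
  [6, 2, 4]

Apply the min-plus product entry-by-entry:
  C[0][0] = min over k of (A[0][0] + B[0][0] = -2 + 10 = 8, A[0][1] + B[1][0] = -5 + 0 = -5, A[0][2] + B[2][0] = 0 + 6 = 6) = -5 (attained at k = 1)
  C[0][1] = min over k of (A[0][0] + B[0][1] = -2 + 9 = 7, A[0][1] + B[1][1] = -5 + 6 = 1, A[0][2] + B[2][1] = 0 + -2 = -2) = -2 (attained at k = 2)
  C[0][2] = min over k of (A[0][0] + B[0][2] = -2 + 9 = 7, A[0][1] + B[1][2] = -5 + 3 = -2, A[0][2] + B[2][2] = 0 + 0 = 0) = -2 (attained at k = 1)
  C[1][0] = min over k of (A[1][0] + B[0][0] = 2 + 10 = 12, A[1][1] + B[1][0] = 0 + 0 = 0, A[1][2] + B[2][0] = 8 + 6 = 14) = 0 (attained at k = 1)
  C[1][1] = min over k of (A[1][0] + B[0][1] = 2 + 9 = 11, A[1][1] + B[1][1] = 0 + 6 = 6, A[1][2] + B[2][1] = 8 + -2 = 6) = 6 (attained at k = 1)
  C[1][2] = min over k of (A[1][0] + B[0][2] = 2 + 9 = 11, A[1][1] + B[1][2] = 0 + 3 = 3, A[1][2] + B[2][2] = 8 + 0 = 8) = 3 (attained at k = 1)
  C[2][0] = min over k of (A[2][0] + B[0][0] = 6 + 10 = 16, A[2][1] + B[1][0] = 6 + 0 = 6, A[2][2] + B[2][0] = 4 + 6 = 10) = 6 (attained at k = 1)
  C[2][1] = min over k of (A[2][0] + B[0][1] = 6 + 9 = 15, A[2][1] + B[1][1] = 6 + 6 = 12, A[2][2] + B[2][1] = 4 + -2 = 2) = 2 (attained at k = 2)
  C[2][2] = min over k of (A[2][0] + B[0][2] = 6 + 9 = 15, A[2][1] + B[1][2] = 6 + 3 = 9, A[2][2] + B[2][2] = 4 + 0 = 4) = 4 (attained at k = 2)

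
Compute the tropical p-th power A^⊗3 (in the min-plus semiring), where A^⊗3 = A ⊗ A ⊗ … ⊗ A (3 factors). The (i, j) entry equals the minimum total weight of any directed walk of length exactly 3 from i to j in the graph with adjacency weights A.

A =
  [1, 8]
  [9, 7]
A^⊗3 =
  [3, 10]
  [11, 18]

Each entry (A^⊗3)_ij equals the minimum over all length-3 walks i = v_0 → v_1 → … → v_3 = j of Σ_t A[v_t][v_{t+1}]. For example, for (i, j) = (0, 1) we minimise over 4 possible intermediate vertex sequences; the minimum is 10, attained along the walk 0 → 0 → 0 → 1.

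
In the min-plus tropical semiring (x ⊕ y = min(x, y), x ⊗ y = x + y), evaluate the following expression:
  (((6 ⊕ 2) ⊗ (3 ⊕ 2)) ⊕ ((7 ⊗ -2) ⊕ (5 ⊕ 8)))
(((6 ⊕ 2) ⊗ (3 ⊕ 2)) ⊕ ((7 ⊗ -2) ⊕ (5 ⊕ 8))) = 4

Expand innermost to outermost. Recall ⊕ takes the minimum of its arguments and ⊗ takes their sum. Working out the expression (((6 ⊕ 2) ⊗ (3 ⊕ 2)) ⊕ ((7 ⊗ -2) ⊕ (5 ⊕ 8))) gives 4.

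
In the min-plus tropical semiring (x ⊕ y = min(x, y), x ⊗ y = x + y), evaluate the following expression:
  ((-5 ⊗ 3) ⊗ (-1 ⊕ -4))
((-5 ⊗ 3) ⊗ (-1 ⊕ -4)) = -6

Expand innermost to outermost. Recall ⊕ takes the minimum of its arguments and ⊗ takes their sum. Working out the expression ((-5 ⊗ 3) ⊗ (-1 ⊕ -4)) gives -6.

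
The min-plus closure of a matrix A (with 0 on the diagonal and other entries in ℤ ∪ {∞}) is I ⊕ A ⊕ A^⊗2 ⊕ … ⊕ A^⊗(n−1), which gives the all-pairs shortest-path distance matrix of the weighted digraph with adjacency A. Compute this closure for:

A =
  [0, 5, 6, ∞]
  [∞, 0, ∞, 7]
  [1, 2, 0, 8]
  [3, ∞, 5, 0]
Closure =
  [0, 5, 6, 12]
  [10, 0, 12, 7]
  [1, 2, 0, 8]
  [3, 7, 5, 0]

This is the Floyd-Warshall all-pairs shortest-path computation. For each intermediate vertex k = 0, 1, …, 3, update dist[i][j] ← min(dist[i][j], dist[i][k] + dist[k][j]). The final matrix gives, for each (i, j), the minimum total weight of any directed path from i to j (possibly empty when i = j).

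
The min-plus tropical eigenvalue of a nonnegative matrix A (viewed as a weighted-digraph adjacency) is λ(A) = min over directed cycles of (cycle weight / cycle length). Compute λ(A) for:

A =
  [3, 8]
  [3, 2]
λ(A) = 2

Enumerate directed cycles and compute their means (weight / length). Sample:
  cycle 0 → 0: weight = 3, length = 1, mean = 3/1 ≈ 3.000
  cycle 1 → 1: weight = 2, length = 1, mean = 2/1 ≈ 2.000
  cycle 0 → 1 → 0: weight = 11, length = 2, mean = 11/2 ≈ 5.500
  cycle 1 → 0 → 1: weight = 11, length = 2, mean = 11/2 ≈ 5.500
Minimum mean = 2.000, attained e.g. along the cycle 1 → 1 with weight 2 and length 1. So λ(A) = 2/1 = 2.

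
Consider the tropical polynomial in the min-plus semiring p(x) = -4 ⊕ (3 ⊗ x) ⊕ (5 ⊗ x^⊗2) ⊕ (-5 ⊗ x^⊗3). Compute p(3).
p(3) = -4

A tropical monomial a ⊗ x^⊗i evaluates to a + i · x. Evaluating each term at x = 3:
  Term 0 contributes -4 + 0 · 3 = -4
  Term 1 contributes 3 + 1 · 3 = 6
  Term 2 contributes 5 + 2 · 3 = 11
  Term 3 contributes -5 + 3 · 3 = 4
p(3) = ⊕ of these = min[-4, 6, 11, 4] = -4.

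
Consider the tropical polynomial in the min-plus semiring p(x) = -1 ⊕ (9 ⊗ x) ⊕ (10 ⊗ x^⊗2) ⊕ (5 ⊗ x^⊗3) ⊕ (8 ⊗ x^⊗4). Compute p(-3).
p(-3) = -4

A tropical monomial a ⊗ x^⊗i evaluates to a + i · x. Evaluating each term at x = -3:
  Term 0 contributes -1 + 0 · -3 = -1
  Term 1 contributes 9 + 1 · -3 = 6
  Term 2 contributes 10 + 2 · -3 = 4
  Term 3 contributes 5 + 3 · -3 = -4
  Term 4 contributes 8 + 4 · -3 = -4
p(-3) = ⊕ of these = min[-1, 6, 4, -4, -4] = -4.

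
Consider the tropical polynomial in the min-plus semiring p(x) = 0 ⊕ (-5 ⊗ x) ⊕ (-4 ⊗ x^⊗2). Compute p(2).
p(2) = -3

A tropical monomial a ⊗ x^⊗i evaluates to a + i · x. Evaluating each term at x = 2:
  Term 0 contributes 0 + 0 · 2 = 0
  Term 1 contributes -5 + 1 · 2 = -3
  Term 2 contributes -4 + 2 · 2 = 0
p(2) = ⊕ of these = min[0, -3, 0] = -3.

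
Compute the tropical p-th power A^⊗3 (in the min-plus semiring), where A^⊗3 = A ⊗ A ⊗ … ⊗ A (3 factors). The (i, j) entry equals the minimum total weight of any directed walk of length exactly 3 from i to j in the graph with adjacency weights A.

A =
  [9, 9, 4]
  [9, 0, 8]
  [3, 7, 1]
A^⊗3 =
  [8, 9, 6]
  [9, 0, 8]
  [5, 7, 3]

Each entry (A^⊗3)_ij equals the minimum over all length-3 walks i = v_0 → v_1 → … → v_3 = j of Σ_t A[v_t][v_{t+1}]. For example, for (i, j) = (0, 2) we minimise over 9 possible intermediate vertex sequences; the minimum is 6, attained along the walk 0 → 2 → 2 → 2.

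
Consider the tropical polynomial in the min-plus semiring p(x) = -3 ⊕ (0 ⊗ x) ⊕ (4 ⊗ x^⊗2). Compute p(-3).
p(-3) = -3

A tropical monomial a ⊗ x^⊗i evaluates to a + i · x. Evaluating each term at x = -3:
  Term 0 contributes -3 + 0 · -3 = -3
  Term 1 contributes 0 + 1 · -3 = -3
  Term 2 contributes 4 + 2 · -3 = -2
p(-3) = ⊕ of these = min[-3, -3, -2] = -3.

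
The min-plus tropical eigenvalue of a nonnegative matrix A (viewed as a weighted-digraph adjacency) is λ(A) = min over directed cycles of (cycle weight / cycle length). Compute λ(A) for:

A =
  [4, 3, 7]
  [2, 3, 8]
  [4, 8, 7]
λ(A) = 5/2

Enumerate directed cycles and compute their means (weight / length). Sample:
  cycle 0 → 0: weight = 4, length = 1, mean = 4/1 ≈ 4.000
  cycle 1 → 1: weight = 3, length = 1, mean = 3/1 ≈ 3.000
  cycle 2 → 2: weight = 7, length = 1, mean = 7/1 ≈ 7.000
  cycle 0 → 1 → 0: weight = 5, length = 2, mean = 5/2 ≈ 2.500
  cycle 0 → 2 → 0: weight = 11, length = 2, mean = 11/2 ≈ 5.500
  cycle 1 → 0 → 1: weight = 5, length = 2, mean = 5/2 ≈ 2.500
Minimum mean = 2.500, attained e.g. along the cycle 0 → 1 → 0 with weight 5 and length 2. So λ(A) = 5/2 = 5/2.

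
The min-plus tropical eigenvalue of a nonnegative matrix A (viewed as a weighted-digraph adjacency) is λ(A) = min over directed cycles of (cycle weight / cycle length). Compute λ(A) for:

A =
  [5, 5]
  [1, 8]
λ(A) = 3

Enumerate directed cycles and compute their means (weight / length). Sample:
  cycle 0 → 0: weight = 5, length = 1, mean = 5/1 ≈ 5.000
  cycle 1 → 1: weight = 8, length = 1, mean = 8/1 ≈ 8.000
  cycle 0 → 1 → 0: weight = 6, length = 2, mean = 6/2 ≈ 3.000
  cycle 1 → 0 → 1: weight = 6, length = 2, mean = 6/2 ≈ 3.000
Minimum mean = 3.000, attained e.g. along the cycle 0 → 1 → 0 with weight 6 and length 2. So λ(A) = 6/2 = 3.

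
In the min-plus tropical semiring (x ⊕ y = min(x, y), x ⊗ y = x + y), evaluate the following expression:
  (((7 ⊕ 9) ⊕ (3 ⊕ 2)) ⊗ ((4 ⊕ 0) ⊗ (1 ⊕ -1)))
(((7 ⊕ 9) ⊕ (3 ⊕ 2)) ⊗ ((4 ⊕ 0) ⊗ (1 ⊕ -1))) = 1

Expand innermost to outermost. Recall ⊕ takes the minimum of its arguments and ⊗ takes their sum. Working out the expression (((7 ⊕ 9) ⊕ (3 ⊕ 2)) ⊗ ((4 ⊕ 0) ⊗ (1 ⊕ -1))) gives 1.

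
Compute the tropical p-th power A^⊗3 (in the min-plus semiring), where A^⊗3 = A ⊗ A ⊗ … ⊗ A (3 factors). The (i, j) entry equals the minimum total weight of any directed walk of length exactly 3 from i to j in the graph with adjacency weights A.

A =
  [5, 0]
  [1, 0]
A^⊗3 =
  [1, 0]
  [1, 0]

Each entry (A^⊗3)_ij equals the minimum over all length-3 walks i = v_0 → v_1 → … → v_3 = j of Σ_t A[v_t][v_{t+1}]. For example, for (i, j) = (0, 1) we minimise over 4 possible intermediate vertex sequences; the minimum is 0, attained along the walk 0 → 1 → 1 → 1.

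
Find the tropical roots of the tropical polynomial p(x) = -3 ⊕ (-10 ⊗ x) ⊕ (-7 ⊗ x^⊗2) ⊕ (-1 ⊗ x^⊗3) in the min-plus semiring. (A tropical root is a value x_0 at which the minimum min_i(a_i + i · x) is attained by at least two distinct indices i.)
Roots: {-6, -3, 7}

Each tropical root is a break point of the lower envelope of the lines y = a_i + i · x (there are 4 lines, with slopes 0, 1, ..., 3). Only the lines that attain the minimum somewhere contribute to roots; other lines are dominated. Here the surviving (envelope) indices are i = 3, i = 2, i = 1, i = 0.
Intersections between consecutive envelope lines give the roots: for adjacent envelope indices i < j the intersection is x = (a_i − a_j) / (j − i). Reading off the sorted break points: {-6, -3, 7}.
Verification: at each break x_0, at least two indices attain the minimum of min_i(a_i + i · x_0).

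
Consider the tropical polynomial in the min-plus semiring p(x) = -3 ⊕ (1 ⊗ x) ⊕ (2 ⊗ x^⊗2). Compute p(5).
p(5) = -3

A tropical monomial a ⊗ x^⊗i evaluates to a + i · x. Evaluating each term at x = 5:
  Term 0 contributes -3 + 0 · 5 = -3
  Term 1 contributes 1 + 1 · 5 = 6
  Term 2 contributes 2 + 2 · 5 = 12
p(5) = ⊕ of these = min[-3, 6, 12] = -3.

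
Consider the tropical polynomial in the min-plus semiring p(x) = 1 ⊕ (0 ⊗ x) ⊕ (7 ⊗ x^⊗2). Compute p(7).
p(7) = 1

A tropical monomial a ⊗ x^⊗i evaluates to a + i · x. Evaluating each term at x = 7:
  Term 0 contributes 1 + 0 · 7 = 1
  Term 1 contributes 0 + 1 · 7 = 7
  Term 2 contributes 7 + 2 · 7 = 21
p(7) = ⊕ of these = min[1, 7, 21] = 1.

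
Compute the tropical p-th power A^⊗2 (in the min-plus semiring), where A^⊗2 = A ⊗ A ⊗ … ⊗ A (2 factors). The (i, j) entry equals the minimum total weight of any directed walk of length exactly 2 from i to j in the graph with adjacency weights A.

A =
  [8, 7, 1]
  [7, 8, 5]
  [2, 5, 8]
A^⊗2 =
  [3, 6, 9]
  [7, 10, 8]
  [10, 9, 3]

Each entry (A^⊗2)_ij equals the minimum over all length-2 walks i = v_0 → v_1 → … → v_2 = j of Σ_t A[v_t][v_{t+1}]. For example, for (i, j) = (0, 2) we minimise over 3 possible intermediate vertex sequences; the minimum is 9, attained along the walk 0 → 0 → 2.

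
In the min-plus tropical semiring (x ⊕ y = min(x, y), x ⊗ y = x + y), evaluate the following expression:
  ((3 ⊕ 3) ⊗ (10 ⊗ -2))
((3 ⊕ 3) ⊗ (10 ⊗ -2)) = 11

Expand innermost to outermost. Recall ⊕ takes the minimum of its arguments and ⊗ takes their sum. Working out the expression ((3 ⊕ 3) ⊗ (10 ⊗ -2)) gives 11.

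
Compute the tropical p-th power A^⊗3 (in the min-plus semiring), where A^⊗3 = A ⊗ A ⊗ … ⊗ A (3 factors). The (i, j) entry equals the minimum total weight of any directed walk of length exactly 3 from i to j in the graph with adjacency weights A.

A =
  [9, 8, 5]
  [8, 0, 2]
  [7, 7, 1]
A^⊗3 =
  [13, 8, 7]
  [8, 0, 2]
  [9, 7, 3]

Each entry (A^⊗3)_ij equals the minimum over all length-3 walks i = v_0 → v_1 → … → v_3 = j of Σ_t A[v_t][v_{t+1}]. For example, for (i, j) = (0, 2) we minimise over 9 possible intermediate vertex sequences; the minimum is 7, attained along the walk 0 → 2 → 2 → 2.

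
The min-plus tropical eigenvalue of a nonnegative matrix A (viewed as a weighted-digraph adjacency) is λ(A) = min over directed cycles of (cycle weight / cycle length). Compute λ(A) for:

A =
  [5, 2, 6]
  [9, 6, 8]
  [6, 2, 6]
λ(A) = 5

Enumerate directed cycles and compute their means (weight / length). Sample:
  cycle 0 → 0: weight = 5, length = 1, mean = 5/1 ≈ 5.000
  cycle 1 → 1: weight = 6, length = 1, mean = 6/1 ≈ 6.000
  cycle 2 → 2: weight = 6, length = 1, mean = 6/1 ≈ 6.000
  cycle 0 → 1 → 0: weight = 11, length = 2, mean = 11/2 ≈ 5.500
  cycle 0 → 2 → 0: weight = 12, length = 2, mean = 12/2 ≈ 6.000
  cycle 1 → 0 → 1: weight = 11, length = 2, mean = 11/2 ≈ 5.500
Minimum mean = 5.000, attained e.g. along the cycle 0 → 0 with weight 5 and length 1. So λ(A) = 5/1 = 5.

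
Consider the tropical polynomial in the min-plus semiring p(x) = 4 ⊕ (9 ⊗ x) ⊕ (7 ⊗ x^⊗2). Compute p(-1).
p(-1) = 4

A tropical monomial a ⊗ x^⊗i evaluates to a + i · x. Evaluating each term at x = -1:
  Term 0 contributes 4 + 0 · -1 = 4
  Term 1 contributes 9 + 1 · -1 = 8
  Term 2 contributes 7 + 2 · -1 = 5
p(-1) = ⊕ of these = min[4, 8, 5] = 4.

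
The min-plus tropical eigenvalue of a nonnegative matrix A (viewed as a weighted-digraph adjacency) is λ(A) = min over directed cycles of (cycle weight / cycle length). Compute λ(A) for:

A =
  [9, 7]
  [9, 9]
λ(A) = 8

Enumerate directed cycles and compute their means (weight / length). Sample:
  cycle 0 → 0: weight = 9, length = 1, mean = 9/1 ≈ 9.000
  cycle 1 → 1: weight = 9, length = 1, mean = 9/1 ≈ 9.000
  cycle 0 → 1 → 0: weight = 16, length = 2, mean = 16/2 ≈ 8.000
  cycle 1 → 0 → 1: weight = 16, length = 2, mean = 16/2 ≈ 8.000
Minimum mean = 8.000, attained e.g. along the cycle 0 → 1 → 0 with weight 16 and length 2. So λ(A) = 16/2 = 8.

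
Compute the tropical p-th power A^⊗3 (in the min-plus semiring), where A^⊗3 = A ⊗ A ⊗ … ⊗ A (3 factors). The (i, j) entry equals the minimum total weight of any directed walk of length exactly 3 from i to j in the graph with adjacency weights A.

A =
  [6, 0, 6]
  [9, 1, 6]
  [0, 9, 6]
A^⊗3 =
  [6, 2, 7]
  [7, 3, 8]
  [6, 1, 6]

Each entry (A^⊗3)_ij equals the minimum over all length-3 walks i = v_0 → v_1 → … → v_3 = j of Σ_t A[v_t][v_{t+1}]. For example, for (i, j) = (0, 2) we minimise over 9 possible intermediate vertex sequences; the minimum is 7, attained along the walk 0 → 1 → 1 → 2.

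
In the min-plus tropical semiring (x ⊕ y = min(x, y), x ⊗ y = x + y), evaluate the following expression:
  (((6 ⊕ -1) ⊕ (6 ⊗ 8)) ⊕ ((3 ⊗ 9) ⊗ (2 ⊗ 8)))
(((6 ⊕ -1) ⊕ (6 ⊗ 8)) ⊕ ((3 ⊗ 9) ⊗ (2 ⊗ 8))) = -1

Expand innermost to outermost. Recall ⊕ takes the minimum of its arguments and ⊗ takes their sum. Working out the expression (((6 ⊕ -1) ⊕ (6 ⊗ 8)) ⊕ ((3 ⊗ 9) ⊗ (2 ⊗ 8))) gives -1.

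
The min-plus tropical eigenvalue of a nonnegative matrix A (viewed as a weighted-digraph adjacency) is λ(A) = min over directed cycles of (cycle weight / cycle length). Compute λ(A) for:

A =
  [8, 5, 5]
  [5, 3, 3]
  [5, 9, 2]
λ(A) = 2

Enumerate directed cycles and compute their means (weight / length). Sample:
  cycle 0 → 0: weight = 8, length = 1, mean = 8/1 ≈ 8.000
  cycle 1 → 1: weight = 3, length = 1, mean = 3/1 ≈ 3.000
  cycle 2 → 2: weight = 2, length = 1, mean = 2/1 ≈ 2.000
  cycle 0 → 1 → 0: weight = 10, length = 2, mean = 10/2 ≈ 5.000
  cycle 0 → 2 → 0: weight = 10, length = 2, mean = 10/2 ≈ 5.000
  cycle 1 → 0 → 1: weight = 10, length = 2, mean = 10/2 ≈ 5.000
Minimum mean = 2.000, attained e.g. along the cycle 2 → 2 with weight 2 and length 1. So λ(A) = 2/1 = 2.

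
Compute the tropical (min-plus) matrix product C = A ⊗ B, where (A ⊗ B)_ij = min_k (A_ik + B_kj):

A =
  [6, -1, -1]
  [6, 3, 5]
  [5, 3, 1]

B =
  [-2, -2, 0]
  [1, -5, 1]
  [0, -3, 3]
A ⊗ B =
  [-1, -6, 0]
  [4, -2, 4]
  [1, -2, 4]

Apply the min-plus product entry-by-entry:
  C[0][0] = min over k of (A[0][0] + B[0][0] = 6 + -2 = 4, A[0][1] + B[1][0] = -1 + 1 = 0, A[0][2] + B[2][0] = -1 + 0 = -1) = -1 (attained at k = 2)
  C[0][1] = min over k of (A[0][0] + B[0][1] = 6 + -2 = 4, A[0][1] + B[1][1] = -1 + -5 = -6, A[0][2] + B[2][1] = -1 + -3 = -4) = -6 (attained at k = 1)
  C[0][2] = min over k of (A[0][0] + B[0][2] = 6 + 0 = 6, A[0][1] + B[1][2] = -1 + 1 = 0, A[0][2] + B[2][2] = -1 + 3 = 2) = 0 (attained at k = 1)
  C[1][0] = min over k of (A[1][0] + B[0][0] = 6 + -2 = 4, A[1][1] + B[1][0] = 3 + 1 = 4, A[1][2] + B[2][0] = 5 + 0 = 5) = 4 (attained at k = 0)
  C[1][1] = min over k of (A[1][0] + B[0][1] = 6 + -2 = 4, A[1][1] + B[1][1] = 3 + -5 = -2, A[1][2] + B[2][1] = 5 + -3 = 2) = -2 (attained at k = 1)
  C[1][2] = min over k of (A[1][0] + B[0][2] = 6 + 0 = 6, A[1][1] + B[1][2] = 3 + 1 = 4, A[1][2] + B[2][2] = 5 + 3 = 8) = 4 (attained at k = 1)
  C[2][0] = min over k of (A[2][0] + B[0][0] = 5 + -2 = 3, A[2][1] + B[1][0] = 3 + 1 = 4, A[2][2] + B[2][0] = 1 + 0 = 1) = 1 (attained at k = 2)
  C[2][1] = min over k of (A[2][0] + B[0][1] = 5 + -2 = 3, A[2][1] + B[1][1] = 3 + -5 = -2, A[2][2] + B[2][1] = 1 + -3 = -2) = -2 (attained at k = 1)
  C[2][2] = min over k of (A[2][0] + B[0][2] = 5 + 0 = 5, A[2][1] + B[1][2] = 3 + 1 = 4, A[2][2] + B[2][2] = 1 + 3 = 4) = 4 (attained at k = 1)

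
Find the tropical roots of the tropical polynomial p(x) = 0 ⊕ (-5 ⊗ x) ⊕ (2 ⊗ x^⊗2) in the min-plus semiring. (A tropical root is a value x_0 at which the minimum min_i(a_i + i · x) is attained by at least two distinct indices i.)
Roots: {-7, 5}

Each tropical root is a break point of the lower envelope of the lines y = a_i + i · x (there are 3 lines, with slopes 0, 1, ..., 2). Only the lines that attain the minimum somewhere contribute to roots; other lines are dominated. Here the surviving (envelope) indices are i = 2, i = 1, i = 0.
Intersections between consecutive envelope lines give the roots: for adjacent envelope indices i < j the intersection is x = (a_i − a_j) / (j − i). Reading off the sorted break points: {-7, 5}.
Verification: at each break x_0, at least two indices attain the minimum of min_i(a_i + i · x_0).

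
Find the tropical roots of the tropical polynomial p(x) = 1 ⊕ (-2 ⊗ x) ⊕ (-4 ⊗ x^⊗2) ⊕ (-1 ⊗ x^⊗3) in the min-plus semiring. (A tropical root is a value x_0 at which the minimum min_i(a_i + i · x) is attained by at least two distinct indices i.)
Roots: {-3, 2, 3}

Each tropical root is a break point of the lower envelope of the lines y = a_i + i · x (there are 4 lines, with slopes 0, 1, ..., 3). Only the lines that attain the minimum somewhere contribute to roots; other lines are dominated. Here the surviving (envelope) indices are i = 3, i = 2, i = 1, i = 0.
Intersections between consecutive envelope lines give the roots: for adjacent envelope indices i < j the intersection is x = (a_i − a_j) / (j − i). Reading off the sorted break points: {-3, 2, 3}.
Verification: at each break x_0, at least two indices attain the minimum of min_i(a_i + i · x_0).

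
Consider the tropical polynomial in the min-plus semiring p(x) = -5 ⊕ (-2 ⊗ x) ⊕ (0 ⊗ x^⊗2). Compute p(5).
p(5) = -5

A tropical monomial a ⊗ x^⊗i evaluates to a + i · x. Evaluating each term at x = 5:
  Term 0 contributes -5 + 0 · 5 = -5
  Term 1 contributes -2 + 1 · 5 = 3
  Term 2 contributes 0 + 2 · 5 = 10
p(5) = ⊕ of these = min[-5, 3, 10] = -5.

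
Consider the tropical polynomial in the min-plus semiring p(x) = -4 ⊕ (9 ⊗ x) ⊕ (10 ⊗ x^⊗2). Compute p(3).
p(3) = -4

A tropical monomial a ⊗ x^⊗i evaluates to a + i · x. Evaluating each term at x = 3:
  Term 0 contributes -4 + 0 · 3 = -4
  Term 1 contributes 9 + 1 · 3 = 12
  Term 2 contributes 10 + 2 · 3 = 16
p(3) = ⊕ of these = min[-4, 12, 16] = -4.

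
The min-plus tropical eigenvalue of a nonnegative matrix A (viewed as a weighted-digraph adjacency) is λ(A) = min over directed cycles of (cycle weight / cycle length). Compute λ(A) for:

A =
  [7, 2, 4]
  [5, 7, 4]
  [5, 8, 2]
λ(A) = 2

Enumerate directed cycles and compute their means (weight / length). Sample:
  cycle 0 → 0: weight = 7, length = 1, mean = 7/1 ≈ 7.000
  cycle 1 → 1: weight = 7, length = 1, mean = 7/1 ≈ 7.000
  cycle 2 → 2: weight = 2, length = 1, mean = 2/1 ≈ 2.000
  cycle 0 → 1 → 0: weight = 7, length = 2, mean = 7/2 ≈ 3.500
  cycle 0 → 2 → 0: weight = 9, length = 2, mean = 9/2 ≈ 4.500
  cycle 1 → 0 → 1: weight = 7, length = 2, mean = 7/2 ≈ 3.500
Minimum mean = 2.000, attained e.g. along the cycle 2 → 2 with weight 2 and length 1. So λ(A) = 2/1 = 2.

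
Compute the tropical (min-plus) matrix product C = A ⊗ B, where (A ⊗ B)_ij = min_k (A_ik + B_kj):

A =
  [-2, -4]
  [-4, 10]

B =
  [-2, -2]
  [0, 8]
A ⊗ B =
  [-4, -4]
  [-6, -6]

Apply the min-plus product entry-by-entry:
  C[0][0] = min over k of (A[0][0] + B[0][0] = -2 + -2 = -4, A[0][1] + B[1][0] = -4 + 0 = -4) = -4 (attained at k = 0)
  C[0][1] = min over k of (A[0][0] + B[0][1] = -2 + -2 = -4, A[0][1] + B[1][1] = -4 + 8 = 4) = -4 (attained at k = 0)
  C[1][0] = min over k of (A[1][0] + B[0][0] = -4 + -2 = -6, A[1][1] + B[1][0] = 10 + 0 = 10) = -6 (attained at k = 0)
  C[1][1] = min over k of (A[1][0] + B[0][1] = -4 + -2 = -6, A[1][1] + B[1][1] = 10 + 8 = 18) = -6 (attained at k = 0)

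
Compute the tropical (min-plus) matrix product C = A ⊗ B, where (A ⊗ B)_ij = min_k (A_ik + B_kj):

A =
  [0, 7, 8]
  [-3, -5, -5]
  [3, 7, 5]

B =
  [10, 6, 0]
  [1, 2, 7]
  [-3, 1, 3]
A ⊗ B =
  [5, 6, 0]
  [-8, -4, -3]
  [2, 6, 3]

Apply the min-plus product entry-by-entry:
  C[0][0] = min over k of (A[0][0] + B[0][0] = 0 + 10 = 10, A[0][1] + B[1][0] = 7 + 1 = 8, A[0][2] + B[2][0] = 8 + -3 = 5) = 5 (attained at k = 2)
  C[0][1] = min over k of (A[0][0] + B[0][1] = 0 + 6 = 6, A[0][1] + B[1][1] = 7 + 2 = 9, A[0][2] + B[2][1] = 8 + 1 = 9) = 6 (attained at k = 0)
  C[0][2] = min over k of (A[0][0] + B[0][2] = 0 + 0 = 0, A[0][1] + B[1][2] = 7 + 7 = 14, A[0][2] + B[2][2] = 8 + 3 = 11) = 0 (attained at k = 0)
  C[1][0] = min over k of (A[1][0] + B[0][0] = -3 + 10 = 7, A[1][1] + B[1][0] = -5 + 1 = -4, A[1][2] + B[2][0] = -5 + -3 = -8) = -8 (attained at k = 2)
  C[1][1] = min over k of (A[1][0] + B[0][1] = -3 + 6 = 3, A[1][1] + B[1][1] = -5 + 2 = -3, A[1][2] + B[2][1] = -5 + 1 = -4) = -4 (attained at k = 2)
  C[1][2] = min over k of (A[1][0] + B[0][2] = -3 + 0 = -3, A[1][1] + B[1][2] = -5 + 7 = 2, A[1][2] + B[2][2] = -5 + 3 = -2) = -3 (attained at k = 0)
  C[2][0] = min over k of (A[2][0] + B[0][0] = 3 + 10 = 13, A[2][1] + B[1][0] = 7 + 1 = 8, A[2][2] + B[2][0] = 5 + -3 = 2) = 2 (attained at k = 2)
  C[2][1] = min over k of (A[2][0] + B[0][1] = 3 + 6 = 9, A[2][1] + B[1][1] = 7 + 2 = 9, A[2][2] + B[2][1] = 5 + 1 = 6) = 6 (attained at k = 2)
  C[2][2] = min over k of (A[2][0] + B[0][2] = 3 + 0 = 3, A[2][1] + B[1][2] = 7 + 7 = 14, A[2][2] + B[2][2] = 5 + 3 = 8) = 3 (attained at k = 0)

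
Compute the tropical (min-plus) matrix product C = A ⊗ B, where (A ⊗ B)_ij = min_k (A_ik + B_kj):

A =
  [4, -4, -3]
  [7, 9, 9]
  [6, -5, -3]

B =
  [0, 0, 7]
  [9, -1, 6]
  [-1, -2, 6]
A ⊗ B =
  [-4, -5, 2]
  [7, 7, 14]
  [-4, -6, 1]

Apply the min-plus product entry-by-entry:
  C[0][0] = min over k of (A[0][0] + B[0][0] = 4 + 0 = 4, A[0][1] + B[1][0] = -4 + 9 = 5, A[0][2] + B[2][0] = -3 + -1 = -4) = -4 (attained at k = 2)
  C[0][1] = min over k of (A[0][0] + B[0][1] = 4 + 0 = 4, A[0][1] + B[1][1] = -4 + -1 = -5, A[0][2] + B[2][1] = -3 + -2 = -5) = -5 (attained at k = 1)
  C[0][2] = min over k of (A[0][0] + B[0][2] = 4 + 7 = 11, A[0][1] + B[1][2] = -4 + 6 = 2, A[0][2] + B[2][2] = -3 + 6 = 3) = 2 (attained at k = 1)
  C[1][0] = min over k of (A[1][0] + B[0][0] = 7 + 0 = 7, A[1][1] + B[1][0] = 9 + 9 = 18, A[1][2] + B[2][0] = 9 + -1 = 8) = 7 (attained at k = 0)
  C[1][1] = min over k of (A[1][0] + B[0][1] = 7 + 0 = 7, A[1][1] + B[1][1] = 9 + -1 = 8, A[1][2] + B[2][1] = 9 + -2 = 7) = 7 (attained at k = 0)
  C[1][2] = min over k of (A[1][0] + B[0][2] = 7 + 7 = 14, A[1][1] + B[1][2] = 9 + 6 = 15, A[1][2] + B[2][2] = 9 + 6 = 15) = 14 (attained at k = 0)
  C[2][0] = min over k of (A[2][0] + B[0][0] = 6 + 0 = 6, A[2][1] + B[1][0] = -5 + 9 = 4, A[2][2] + B[2][0] = -3 + -1 = -4) = -4 (attained at k = 2)
  C[2][1] = min over k of (A[2][0] + B[0][1] = 6 + 0 = 6, A[2][1] + B[1][1] = -5 + -1 = -6, A[2][2] + B[2][1] = -3 + -2 = -5) = -6 (attained at k = 1)
  C[2][2] = min over k of (A[2][0] + B[0][2] = 6 + 7 = 13, A[2][1] + B[1][2] = -5 + 6 = 1, A[2][2] + B[2][2] = -3 + 6 = 3) = 1 (attained at k = 1)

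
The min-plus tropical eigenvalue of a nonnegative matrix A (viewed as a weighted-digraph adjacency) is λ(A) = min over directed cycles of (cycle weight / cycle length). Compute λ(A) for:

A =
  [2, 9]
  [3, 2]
λ(A) = 2

Enumerate directed cycles and compute their means (weight / length). Sample:
  cycle 0 → 0: weight = 2, length = 1, mean = 2/1 ≈ 2.000
  cycle 1 → 1: weight = 2, length = 1, mean = 2/1 ≈ 2.000
  cycle 0 → 1 → 0: weight = 12, length = 2, mean = 12/2 ≈ 6.000
  cycle 1 → 0 → 1: weight = 12, length = 2, mean = 12/2 ≈ 6.000
Minimum mean = 2.000, attained e.g. along the cycle 0 → 0 with weight 2 and length 1. So λ(A) = 2/1 = 2.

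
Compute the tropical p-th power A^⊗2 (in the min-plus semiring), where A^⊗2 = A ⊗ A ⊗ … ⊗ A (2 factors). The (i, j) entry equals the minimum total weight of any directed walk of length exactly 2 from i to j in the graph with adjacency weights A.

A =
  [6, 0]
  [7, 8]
A^⊗2 =
  [7, 6]
  [13, 7]

Each entry (A^⊗2)_ij equals the minimum over all length-2 walks i = v_0 → v_1 → … → v_2 = j of Σ_t A[v_t][v_{t+1}]. For example, for (i, j) = (0, 1) we minimise over 2 possible intermediate vertex sequences; the minimum is 6, attained along the walk 0 → 0 → 1.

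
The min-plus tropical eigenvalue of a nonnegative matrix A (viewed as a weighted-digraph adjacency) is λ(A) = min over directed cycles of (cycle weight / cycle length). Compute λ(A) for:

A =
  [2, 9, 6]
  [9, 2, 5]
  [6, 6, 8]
λ(A) = 2

Enumerate directed cycles and compute their means (weight / length). Sample:
  cycle 0 → 0: weight = 2, length = 1, mean = 2/1 ≈ 2.000
  cycle 1 → 1: weight = 2, length = 1, mean = 2/1 ≈ 2.000
  cycle 2 → 2: weight = 8, length = 1, mean = 8/1 ≈ 8.000
  cycle 0 → 1 → 0: weight = 18, length = 2, mean = 18/2 ≈ 9.000
  cycle 0 → 2 → 0: weight = 12, length = 2, mean = 12/2 ≈ 6.000
  cycle 1 → 0 → 1: weight = 18, length = 2, mean = 18/2 ≈ 9.000
Minimum mean = 2.000, attained e.g. along the cycle 0 → 0 with weight 2 and length 1. So λ(A) = 2/1 = 2.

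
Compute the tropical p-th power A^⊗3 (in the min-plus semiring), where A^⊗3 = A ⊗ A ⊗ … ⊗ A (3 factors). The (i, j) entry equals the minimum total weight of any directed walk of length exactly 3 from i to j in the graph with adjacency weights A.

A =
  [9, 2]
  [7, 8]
A^⊗3 =
  [17, 11]
  [16, 17]

Each entry (A^⊗3)_ij equals the minimum over all length-3 walks i = v_0 → v_1 → … → v_3 = j of Σ_t A[v_t][v_{t+1}]. For example, for (i, j) = (0, 1) we minimise over 4 possible intermediate vertex sequences; the minimum is 11, attained along the walk 0 → 1 → 0 → 1.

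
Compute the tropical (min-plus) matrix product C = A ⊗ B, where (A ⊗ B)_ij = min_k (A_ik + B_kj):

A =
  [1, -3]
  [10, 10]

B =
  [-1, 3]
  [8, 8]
A ⊗ B =
  [0, 4]
  [9, 13]

Apply the min-plus product entry-by-entry:
  C[0][0] = min over k of (A[0][0] + B[0][0] = 1 + -1 = 0, A[0][1] + B[1][0] = -3 + 8 = 5) = 0 (attained at k = 0)
  C[0][1] = min over k of (A[0][0] + B[0][1] = 1 + 3 = 4, A[0][1] + B[1][1] = -3 + 8 = 5) = 4 (attained at k = 0)
  C[1][0] = min over k of (A[1][0] + B[0][0] = 10 + -1 = 9, A[1][1] + B[1][0] = 10 + 8 = 18) = 9 (attained at k = 0)
  C[1][1] = min over k of (A[1][0] + B[0][1] = 10 + 3 = 13, A[1][1] + B[1][1] = 10 + 8 = 18) = 13 (attained at k = 0)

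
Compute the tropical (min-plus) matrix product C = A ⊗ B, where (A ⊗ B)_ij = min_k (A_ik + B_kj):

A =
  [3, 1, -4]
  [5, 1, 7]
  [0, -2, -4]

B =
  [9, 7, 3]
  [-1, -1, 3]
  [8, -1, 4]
A ⊗ B =
  [0, -5, 0]
  [0, 0, 4]
  [-3, -5, 0]

Apply the min-plus product entry-by-entry:
  C[0][0] = min over k of (A[0][0] + B[0][0] = 3 + 9 = 12, A[0][1] + B[1][0] = 1 + -1 = 0, A[0][2] + B[2][0] = -4 + 8 = 4) = 0 (attained at k = 1)
  C[0][1] = min over k of (A[0][0] + B[0][1] = 3 + 7 = 10, A[0][1] + B[1][1] = 1 + -1 = 0, A[0][2] + B[2][1] = -4 + -1 = -5) = -5 (attained at k = 2)
  C[0][2] = min over k of (A[0][0] + B[0][2] = 3 + 3 = 6, A[0][1] + B[1][2] = 1 + 3 = 4, A[0][2] + B[2][2] = -4 + 4 = 0) = 0 (attained at k = 2)
  C[1][0] = min over k of (A[1][0] + B[0][0] = 5 + 9 = 14, A[1][1] + B[1][0] = 1 + -1 = 0, A[1][2] + B[2][0] = 7 + 8 = 15) = 0 (attained at k = 1)
  C[1][1] = min over k of (A[1][0] + B[0][1] = 5 + 7 = 12, A[1][1] + B[1][1] = 1 + -1 = 0, A[1][2] + B[2][1] = 7 + -1 = 6) = 0 (attained at k = 1)
  C[1][2] = min over k of (A[1][0] + B[0][2] = 5 + 3 = 8, A[1][1] + B[1][2] = 1 + 3 = 4, A[1][2] + B[2][2] = 7 + 4 = 11) = 4 (attained at k = 1)
  C[2][0] = min over k of (A[2][0] + B[0][0] = 0 + 9 = 9, A[2][1] + B[1][0] = -2 + -1 = -3, A[2][2] + B[2][0] = -4 + 8 = 4) = -3 (attained at k = 1)
  C[2][1] = min over k of (A[2][0] + B[0][1] = 0 + 7 = 7, A[2][1] + B[1][1] = -2 + -1 = -3, A[2][2] + B[2][1] = -4 + -1 = -5) = -5 (attained at k = 2)
  C[2][2] = min over k of (A[2][0] + B[0][2] = 0 + 3 = 3, A[2][1] + B[1][2] = -2 + 3 = 1, A[2][2] + B[2][2] = -4 + 4 = 0) = 0 (attained at k = 2)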